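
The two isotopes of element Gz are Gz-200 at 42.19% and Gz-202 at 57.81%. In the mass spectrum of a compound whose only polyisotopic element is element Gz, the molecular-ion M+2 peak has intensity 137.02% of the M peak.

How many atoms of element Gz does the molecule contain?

The M+2/M ratio from n Gz atoms is n · q/p = n · 0.5781/0.4219.
n = 1.3702 × 0.4219/0.5781 = 1.00 ≈ 1

1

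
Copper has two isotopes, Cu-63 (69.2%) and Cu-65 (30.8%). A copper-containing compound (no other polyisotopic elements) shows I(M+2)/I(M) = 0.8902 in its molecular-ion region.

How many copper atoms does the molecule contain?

2

For n independent Cu atoms, I(M+2)/I(M) = n · (abundance Cu-65) / (abundance Cu-63) = n · 0.308/0.692.
n = 0.8902 × 0.692/0.308 = 2.00 ≈ 2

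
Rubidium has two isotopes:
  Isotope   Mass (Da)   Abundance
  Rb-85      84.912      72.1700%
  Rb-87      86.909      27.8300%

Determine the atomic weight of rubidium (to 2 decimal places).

85.47 Da

The abundance-weighted mean is 0.721700 × 84.912 + 0.278300 × 86.909
= 61.2810 + 24.1868 = 85.4678 Da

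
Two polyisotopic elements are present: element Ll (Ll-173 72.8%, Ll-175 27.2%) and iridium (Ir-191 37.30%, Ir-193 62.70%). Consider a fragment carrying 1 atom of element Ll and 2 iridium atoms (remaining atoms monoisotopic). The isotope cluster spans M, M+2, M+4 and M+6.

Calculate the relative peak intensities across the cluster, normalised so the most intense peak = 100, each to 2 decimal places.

24.50 : 91.52 : 100.00 : 25.86

Element Ll pattern (n=1): 0.7280 : 0.2720
Iridium pattern (n=2): 0.139129 : 0.467742 : 0.393129
Convolve the two distributions (both contribute in 2-u steps):
  M: 0.7280×0.139129 = 0.101286
  M+2: 0.7280×0.467742 + 0.2720×0.139129 = 0.378359
  M+4: 0.7280×0.393129 + 0.2720×0.467742 = 0.413424
  M+6: 0.2720×0.393129 = 0.106931
Scale to base peak (0.413424) = 100: 24.50 : 91.52 : 100.00 : 25.86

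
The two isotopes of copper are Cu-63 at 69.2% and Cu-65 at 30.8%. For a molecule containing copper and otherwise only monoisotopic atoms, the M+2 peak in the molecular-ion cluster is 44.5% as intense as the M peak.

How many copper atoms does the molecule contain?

1

With n Cu atoms, P(M+2)/P(M) = C(n,1)·p^(n−1)q / p^n = n·q/p = n · 0.308/0.692.
n = 0.445 × 0.692/0.308 = 1.00 ≈ 1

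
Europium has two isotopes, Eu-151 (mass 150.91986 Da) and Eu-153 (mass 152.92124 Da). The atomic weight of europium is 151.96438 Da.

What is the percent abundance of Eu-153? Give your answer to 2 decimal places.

Writing the weighted mean with unknown fraction x of Eu-151:
150.91986·x + 152.92124·(1 − x) = 151.96438
(150.91986 − 152.92124)·x = 151.96438 − 152.92124
x = -0.95686 / -2.00138 = 0.47810 → 47.81% Eu-151, 52.19% Eu-153.

52.19%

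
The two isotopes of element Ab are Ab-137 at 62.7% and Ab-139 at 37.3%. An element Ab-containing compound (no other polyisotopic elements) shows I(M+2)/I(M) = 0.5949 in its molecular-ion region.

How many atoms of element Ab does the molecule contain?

With n Ab atoms, P(M+2)/P(M) = C(n,1)·p^(n−1)q / p^n = n·q/p = n · 0.373/0.627.
n = 0.5949 × 0.627/0.373 = 1.00 ≈ 1

1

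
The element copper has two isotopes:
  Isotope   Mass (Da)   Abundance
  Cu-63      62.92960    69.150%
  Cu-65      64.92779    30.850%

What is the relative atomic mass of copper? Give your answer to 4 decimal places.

63.5460 Da

Ar = Σ fᵢ·mᵢ = 0.69150 × 62.92960 + 0.30850 × 64.92779
= 43.515818 + 20.030223 = 63.546041 Da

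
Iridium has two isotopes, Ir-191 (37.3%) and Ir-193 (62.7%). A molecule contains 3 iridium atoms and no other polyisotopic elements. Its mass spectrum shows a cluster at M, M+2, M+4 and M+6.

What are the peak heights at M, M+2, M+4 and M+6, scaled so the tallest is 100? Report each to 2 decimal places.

11.80 : 59.49 : 100.00 : 56.03

The 3 Ir atoms are independent, so intensities follow the terms of (0.373 + 0.627)^3.
P(M) = 0.373^3 = 0.051895
P(M+2) = 3 × 0.373^2 × 0.627^1 = 0.261702
P(M+4) = 3 × 0.373^1 × 0.627^2 = 0.439911
P(M+6) = 0.627^3 = 0.246492
The M+4 peak is largest (0.439911); scaling to 100 gives 11.80 : 59.49 : 100.00 : 56.03.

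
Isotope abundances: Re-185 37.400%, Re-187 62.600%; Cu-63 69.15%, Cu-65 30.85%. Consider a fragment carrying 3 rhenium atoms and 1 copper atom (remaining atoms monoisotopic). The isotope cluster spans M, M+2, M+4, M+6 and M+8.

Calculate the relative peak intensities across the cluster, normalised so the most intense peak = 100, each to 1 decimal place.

Rhenium pattern (n=3): 0.05231362 : 0.26268713 : 0.43968487 : 0.24531438
Copper pattern (n=1): 0.6915 : 0.3085
Convolve the two distributions (both contribute in 2-u steps):
  M: 0.05231362×0.6915 = 0.036175
  M+2: 0.05231362×0.3085 + 0.26268713×0.6915 = 0.197787
  M+4: 0.26268713×0.3085 + 0.43968487×0.6915 = 0.385081
  M+6: 0.43968487×0.3085 + 0.24531438×0.6915 = 0.305278
  M+8: 0.24531438×0.3085 = 0.075679
Scale to base peak (0.385081) = 100: 9.4 : 51.4 : 100.0 : 79.3 : 19.7

9.4 : 51.4 : 100.0 : 79.3 : 19.7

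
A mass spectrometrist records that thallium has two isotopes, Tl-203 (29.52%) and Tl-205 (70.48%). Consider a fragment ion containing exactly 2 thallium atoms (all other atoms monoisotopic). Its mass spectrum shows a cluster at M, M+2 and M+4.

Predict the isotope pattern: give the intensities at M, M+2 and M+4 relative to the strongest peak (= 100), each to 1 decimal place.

17.5 : 83.8 : 100.0

Each Tl atom is independently Tl-203 (p = 0.2952) or Tl-205 (q = 0.7048); the cluster is the binomial expansion (p + q)^2.
P(M) = 0.2952^2 = 0.087143
P(M+2) = 2 × 0.2952^1 × 0.7048^1 = 0.416114
P(M+4) = 0.7048^2 = 0.496743
The M+4 peak is largest (0.496743); scaling to 100 gives 17.5 : 83.8 : 100.0.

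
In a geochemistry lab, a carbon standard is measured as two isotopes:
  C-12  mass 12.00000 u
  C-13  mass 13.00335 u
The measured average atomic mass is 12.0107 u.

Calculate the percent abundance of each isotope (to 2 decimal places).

C-12: 98.93%, C-13: 1.07%

Let x be the fractional abundance of C-12; then C-13 has abundance 1 − x.
12.00000·x + 13.00335·(1 − x) = 12.0107
(12.00000 − 13.00335)·x = 12.0107 − 13.00335
x = -0.99265 / -1.00335 = 0.98934 → 98.93% C-12, 1.07% C-13.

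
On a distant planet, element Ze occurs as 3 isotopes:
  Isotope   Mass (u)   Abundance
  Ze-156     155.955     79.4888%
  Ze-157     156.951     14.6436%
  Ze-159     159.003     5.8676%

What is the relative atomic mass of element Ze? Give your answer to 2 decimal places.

The abundance-weighted mean is 0.794888 × 155.955 + 0.146436 × 156.951 + 0.058676 × 159.003
= 123.9668 + 22.9833 + 9.3297 = 156.2798 u

156.28 u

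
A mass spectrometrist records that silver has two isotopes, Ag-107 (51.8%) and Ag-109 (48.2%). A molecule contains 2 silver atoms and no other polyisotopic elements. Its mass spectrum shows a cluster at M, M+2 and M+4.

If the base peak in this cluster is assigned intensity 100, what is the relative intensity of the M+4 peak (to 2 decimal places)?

Binomial terms of (0.518 + 0.482)^2: M 0.2683, M+2 0.4994, M+4 0.2323 → M+2 is the base peak.
P(M+2) = C(2,1) × 0.518^1 × 0.482^1 = 2 × 0.5180 × 0.4820 = 0.499352 (base)
P(M+4) = C(2,2) × 0.518^0 × 0.482^2 = 1 × 1.0000 × 0.232324 = 0.232324
Relative intensity = 0.232324 / 0.499352 × 100 = 46.53

46.53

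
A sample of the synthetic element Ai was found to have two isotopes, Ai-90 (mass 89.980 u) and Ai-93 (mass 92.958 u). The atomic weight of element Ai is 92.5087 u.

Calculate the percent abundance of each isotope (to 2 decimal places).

With x = fraction of Ai-90 (so Ai-93 is 1 − x):
89.980·x + 92.958·(1 − x) = 92.5087
(89.980 − 92.958)·x = 92.5087 − 92.958
x = -0.4493 / -2.978 = 0.15087 → 15.09% Ai-90, 84.91% Ai-93.

Ai-90: 15.09%, Ai-93: 84.91%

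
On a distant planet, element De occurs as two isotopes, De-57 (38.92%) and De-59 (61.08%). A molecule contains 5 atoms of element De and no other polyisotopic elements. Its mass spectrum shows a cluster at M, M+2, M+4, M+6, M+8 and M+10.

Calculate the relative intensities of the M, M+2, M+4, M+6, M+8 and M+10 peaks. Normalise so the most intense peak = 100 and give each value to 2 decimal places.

Expanding (0.3892 + 0.6108)^5:
P(M) = 0.3892^5 = 0.008930
P(M+2) = 5 × 0.3892^4 × 0.6108^1 = 0.070075
P(M+4) = 10 × 0.3892^3 × 0.6108^2 = 0.219946
P(M+6) = 10 × 0.3892^2 × 0.6108^3 = 0.345178
P(M+8) = 5 × 0.3892^1 × 0.6108^4 = 0.270856
P(M+10) = 0.6108^5 = 0.085015
The M+6 peak is largest (0.345178); scaling to 100 gives 2.59 : 20.30 : 63.72 : 100.00 : 78.47 : 24.63.

2.59 : 20.30 : 63.72 : 100.00 : 78.47 : 24.63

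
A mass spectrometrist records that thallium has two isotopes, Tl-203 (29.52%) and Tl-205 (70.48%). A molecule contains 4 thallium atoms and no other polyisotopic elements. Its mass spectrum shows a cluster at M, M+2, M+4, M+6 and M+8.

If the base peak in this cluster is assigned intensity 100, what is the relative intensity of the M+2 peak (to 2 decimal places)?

17.54

Binomial terms of (0.2952 + 0.7048)^4: M 0.0076, M+2 0.0725, M+4 0.2597, M+6 0.4134, M+8 0.2468 → M+6 is the base peak.
P(M+6) = C(4,3) × 0.2952^1 × 0.7048^3 = 4 × 0.2952 × 0.35010449 = 0.413403 (base)
P(M+2) = C(4,1) × 0.2952^3 × 0.7048^1 = 4 × 0.02572463 × 0.7048 = 0.072523
Relative intensity = 0.072523 / 0.413403 × 100 = 17.54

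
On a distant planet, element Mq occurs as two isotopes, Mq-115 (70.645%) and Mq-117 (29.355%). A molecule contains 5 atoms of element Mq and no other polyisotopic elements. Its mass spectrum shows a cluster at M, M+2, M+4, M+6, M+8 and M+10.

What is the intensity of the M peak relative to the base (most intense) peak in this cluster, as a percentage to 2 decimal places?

48.13%

Binomial terms of (0.70645 + 0.29355)^5: M 0.1760, M+2 0.3656, M+4 0.3038, M+6 0.1262, M+8 0.0262, M+10 0.0022 → M+2 is the base peak.
P(M+2) = C(5,1) × 0.70645^4 × 0.29355^1 = 5 × 0.24907246 × 0.29355 = 0.365576 (base)
P(M) = C(5,0) × 0.70645^5 × 0.29355^0 = 1 × 0.17595724 × 1.0000 = 0.175957
Relative intensity = 0.175957 / 0.365576 × 100 = 48.13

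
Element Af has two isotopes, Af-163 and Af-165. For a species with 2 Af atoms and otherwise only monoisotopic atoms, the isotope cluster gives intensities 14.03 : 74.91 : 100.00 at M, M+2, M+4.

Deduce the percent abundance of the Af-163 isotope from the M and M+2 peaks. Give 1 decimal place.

Write p for the Af-163 fraction. I(M+2)/I(M) = [C(2,1)·p^1·(1−p)] / p^2 = 2·(1−p)/p = 74.91/14.03 = 5.3393
(1−p)/p = 5.3393/2 = 2.6696  ⇒  p = 1/(1 + 2.6696) = 0.2725
Af-163: 27.3%, Af-165: 72.7%.

27.3%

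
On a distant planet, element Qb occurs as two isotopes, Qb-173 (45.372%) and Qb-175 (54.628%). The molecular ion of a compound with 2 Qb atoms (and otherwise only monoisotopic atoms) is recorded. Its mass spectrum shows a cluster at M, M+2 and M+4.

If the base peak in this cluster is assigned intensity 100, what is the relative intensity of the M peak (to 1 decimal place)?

Term probabilities: M 0.2059, M+2 0.4957, M+4 0.2984. Base peak = M+2.
P(M+2) = C(2,1) × 0.45372^1 × 0.54628^1 = 2 × 0.45372 × 0.54628 = 0.495716 (base)
P(M) = C(2,0) × 0.45372^2 × 0.54628^0 = 1 × 0.20586184 × 1.0000 = 0.205862
Relative intensity = 0.205862 / 0.495716 × 100 = 41.5

41.5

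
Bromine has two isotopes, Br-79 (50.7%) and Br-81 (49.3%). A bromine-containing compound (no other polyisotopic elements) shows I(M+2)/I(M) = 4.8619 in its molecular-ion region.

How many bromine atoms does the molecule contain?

The M+2/M ratio from n Br atoms is n · q/p = n · 0.493/0.507.
n = 4.8619 × 0.507/0.493 = 5.00 ≈ 5

5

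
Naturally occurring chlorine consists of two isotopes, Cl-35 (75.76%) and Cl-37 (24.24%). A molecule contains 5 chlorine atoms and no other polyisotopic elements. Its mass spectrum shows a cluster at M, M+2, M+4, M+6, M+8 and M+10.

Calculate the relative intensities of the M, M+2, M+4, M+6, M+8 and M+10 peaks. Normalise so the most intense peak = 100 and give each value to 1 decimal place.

The 5 Cl atoms are independent, so intensities follow the terms of (0.7576 + 0.2424)^5.
P(M) = 0.7576^5 = 0.249574
P(M+2) = 5 × 0.7576^4 × 0.2424^1 = 0.399266
P(M+4) = 10 × 0.7576^3 × 0.2424^2 = 0.255497
P(M+6) = 10 × 0.7576^2 × 0.2424^3 = 0.081748
P(M+8) = 5 × 0.7576^1 × 0.2424^4 = 0.013078
P(M+10) = 0.2424^5 = 0.000837
The M+2 peak is largest (0.399266); scaling to 100 gives 62.5 : 100.0 : 64.0 : 20.5 : 3.3 : 0.2.

62.5 : 100.0 : 64.0 : 20.5 : 3.3 : 0.2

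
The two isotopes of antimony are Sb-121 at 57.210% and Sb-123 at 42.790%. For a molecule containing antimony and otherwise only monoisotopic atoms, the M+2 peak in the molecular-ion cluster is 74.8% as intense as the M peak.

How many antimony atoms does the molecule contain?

1

The M+2/M ratio from n Sb atoms is n · q/p = n · 0.42790/0.57210.
n = 0.748 × 0.57210/0.42790 = 1.00 ≈ 1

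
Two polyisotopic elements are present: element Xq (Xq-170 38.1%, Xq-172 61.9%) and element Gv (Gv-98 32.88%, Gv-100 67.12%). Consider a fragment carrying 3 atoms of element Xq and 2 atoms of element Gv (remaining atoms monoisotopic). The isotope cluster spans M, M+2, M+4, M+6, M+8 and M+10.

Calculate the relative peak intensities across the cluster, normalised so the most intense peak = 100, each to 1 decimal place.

Element Xq pattern (n=3): 0.05530634 : 0.26956398 : 0.43795302 : 0.23717666
Element Gv pattern (n=2): 0.10810944 : 0.44138112 : 0.45050944
Convolve the two distributions (both contribute in 2-u steps):
  M: 0.05530634×0.10810944 = 0.005979
  M+2: 0.05530634×0.44138112 + 0.26956398×0.10810944 = 0.053554
  M+4: 0.05530634×0.45050944 + 0.26956398×0.44138112 + 0.43795302×0.10810944 = 0.191243
  M+6: 0.26956398×0.45050944 + 0.43795302×0.44138112 + 0.23717666×0.10810944 = 0.340386
  M+8: 0.43795302×0.45050944 + 0.23717666×0.44138112 = 0.301987
  M+10: 0.23717666×0.45050944 = 0.106850
Scale to base peak (0.340386) = 100: 1.8 : 15.7 : 56.2 : 100.0 : 88.7 : 31.4

1.8 : 15.7 : 56.2 : 100.0 : 88.7 : 31.4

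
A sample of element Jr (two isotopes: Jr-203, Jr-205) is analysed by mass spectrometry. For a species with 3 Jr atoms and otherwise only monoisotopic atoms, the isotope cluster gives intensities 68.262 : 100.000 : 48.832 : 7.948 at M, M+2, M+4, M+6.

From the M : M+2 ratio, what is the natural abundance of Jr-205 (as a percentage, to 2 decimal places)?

32.81%

Write p for the Jr-203 fraction. I(M+2)/I(M) = [C(3,1)·p^2·(1−p)] / p^3 = 3·(1−p)/p = 100.000/68.262 = 1.4649
(1−p)/p = 1.4649/3 = 0.4883  ⇒  p = 1/(1 + 0.4883) = 0.6719
Jr-203: 67.19%, Jr-205: 32.81%.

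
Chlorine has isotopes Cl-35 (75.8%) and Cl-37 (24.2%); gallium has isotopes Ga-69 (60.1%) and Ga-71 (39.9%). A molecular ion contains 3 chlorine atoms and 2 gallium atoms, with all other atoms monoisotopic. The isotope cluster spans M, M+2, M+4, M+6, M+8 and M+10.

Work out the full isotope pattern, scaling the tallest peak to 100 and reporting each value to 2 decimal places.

43.75 : 100.00 : 88.30 : 37.66 : 7.79 : 0.63

Chlorine pattern (n=3): 0.43551951 : 0.41713346 : 0.13317454 : 0.01417249
Gallium pattern (n=2): 0.361201 : 0.479598 : 0.159201
Convolve the two distributions (both contribute in 2-u steps):
  M: 0.43551951×0.361201 = 0.157310
  M+2: 0.43551951×0.479598 + 0.41713346×0.361201 = 0.359543
  M+4: 0.43551951×0.159201 + 0.41713346×0.479598 + 0.13317454×0.361201 = 0.317494
  M+6: 0.41713346×0.159201 + 0.13317454×0.479598 + 0.01417249×0.361201 = 0.135397
  M+8: 0.13317454×0.159201 + 0.01417249×0.479598 = 0.027999
  M+10: 0.01417249×0.159201 = 0.002256
Scale to base peak (0.359543) = 100: 43.75 : 100.00 : 88.30 : 37.66 : 7.79 : 0.63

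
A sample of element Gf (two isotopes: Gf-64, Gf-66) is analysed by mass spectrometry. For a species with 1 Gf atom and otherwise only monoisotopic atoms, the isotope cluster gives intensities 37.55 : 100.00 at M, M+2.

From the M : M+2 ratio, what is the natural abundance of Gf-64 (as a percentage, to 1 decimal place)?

If p is the fraction of Gf that is Gf-64, then I(M+2)/I(M) = [C(1,1)·p^0·(1−p)] / p^1 = 1·(1−p)/p = 100.00/37.55 = 2.6631
(1−p)/p = 2.6631/1 = 2.6631  ⇒  p = 1/(1 + 2.6631) = 0.2730
Gf-64: 27.3%, Gf-66: 72.7%.

27.3%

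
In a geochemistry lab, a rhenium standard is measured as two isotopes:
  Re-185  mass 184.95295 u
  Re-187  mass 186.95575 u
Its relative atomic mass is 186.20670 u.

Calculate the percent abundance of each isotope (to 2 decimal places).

Re-185: 37.40%, Re-187: 62.60%

Let x be the fractional abundance of Re-185; then Re-187 has abundance 1 − x.
184.95295·x + 186.95575·(1 − x) = 186.20670
(184.95295 − 186.95575)·x = 186.20670 − 186.95575
x = -0.74905 / -2.00280 = 0.37400 → 37.40% Re-185, 62.60% Re-187.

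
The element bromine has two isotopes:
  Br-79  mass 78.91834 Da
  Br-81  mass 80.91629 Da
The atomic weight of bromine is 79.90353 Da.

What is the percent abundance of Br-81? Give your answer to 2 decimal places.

49.31%

With x = fraction of Br-79 (so Br-81 is 1 − x):
78.91834·x + 80.91629·(1 − x) = 79.90353
(78.91834 − 80.91629)·x = 79.90353 − 80.91629
x = -1.01276 / -1.99795 = 0.50690 → 50.69% Br-79, 49.31% Br-81.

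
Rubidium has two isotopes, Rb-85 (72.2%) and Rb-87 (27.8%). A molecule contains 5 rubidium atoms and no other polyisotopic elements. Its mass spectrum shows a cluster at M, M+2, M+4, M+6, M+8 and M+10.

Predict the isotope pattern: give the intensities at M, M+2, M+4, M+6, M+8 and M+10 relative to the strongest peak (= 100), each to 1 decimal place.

Expanding (0.722 + 0.278)^5:
P(M) = 0.722^5 = 0.196194
P(M+2) = 5 × 0.722^4 × 0.278^1 = 0.377714
P(M+4) = 10 × 0.722^3 × 0.278^2 = 0.290872
P(M+6) = 10 × 0.722^2 × 0.278^3 = 0.111998
P(M+8) = 5 × 0.722^1 × 0.278^4 = 0.021562
P(M+10) = 0.278^5 = 0.001660
The M+2 peak is largest (0.377714); scaling to 100 gives 51.9 : 100.0 : 77.0 : 29.7 : 5.7 : 0.4.

51.9 : 100.0 : 77.0 : 29.7 : 5.7 : 0.4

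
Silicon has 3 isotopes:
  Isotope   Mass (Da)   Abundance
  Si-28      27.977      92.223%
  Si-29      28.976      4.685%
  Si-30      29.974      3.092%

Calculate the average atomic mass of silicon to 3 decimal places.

28.086 Da

Weight each isotope mass by its fractional abundance: 0.92223 × 27.977 + 0.04685 × 28.976 + 0.03092 × 29.974
= 25.8012 + 1.3575 + 0.9268 = 28.0855 Da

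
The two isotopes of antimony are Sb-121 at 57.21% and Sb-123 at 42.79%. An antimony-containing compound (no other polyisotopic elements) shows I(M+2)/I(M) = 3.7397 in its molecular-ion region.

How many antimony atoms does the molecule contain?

5

The M+2/M ratio from n Sb atoms is n · q/p = n · 0.4279/0.5721.
n = 3.7397 × 0.5721/0.4279 = 5.00 ≈ 5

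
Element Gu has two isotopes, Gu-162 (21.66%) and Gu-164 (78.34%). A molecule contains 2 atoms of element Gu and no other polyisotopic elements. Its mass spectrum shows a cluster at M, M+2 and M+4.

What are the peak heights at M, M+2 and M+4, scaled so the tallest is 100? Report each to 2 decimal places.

The 2 Gu atoms are independent, so intensities follow the terms of (0.2166 + 0.7834)^2.
P(M) = 0.2166^2 = 0.046916
P(M+2) = 2 × 0.2166^1 × 0.7834^1 = 0.339369
P(M+4) = 0.7834^2 = 0.613716
The M+4 peak is largest (0.613716); scaling to 100 gives 7.64 : 55.30 : 100.00.

7.64 : 55.30 : 100.00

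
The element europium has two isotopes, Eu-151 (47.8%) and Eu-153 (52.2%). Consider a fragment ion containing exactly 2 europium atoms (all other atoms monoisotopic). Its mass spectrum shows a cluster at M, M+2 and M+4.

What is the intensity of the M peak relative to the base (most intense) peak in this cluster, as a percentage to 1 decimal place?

45.8%

(0.478 + 0.522)^2 gives M 0.2285, M+2 0.4990, M+4 0.2725; the largest is M+2.
P(M+2) = C(2,1) × 0.478^1 × 0.522^1 = 2 × 0.4780 × 0.5220 = 0.499032 (base)
P(M) = C(2,0) × 0.478^2 × 0.522^0 = 1 × 0.228484 × 1.0000 = 0.228484
Relative intensity = 0.228484 / 0.499032 × 100 = 45.8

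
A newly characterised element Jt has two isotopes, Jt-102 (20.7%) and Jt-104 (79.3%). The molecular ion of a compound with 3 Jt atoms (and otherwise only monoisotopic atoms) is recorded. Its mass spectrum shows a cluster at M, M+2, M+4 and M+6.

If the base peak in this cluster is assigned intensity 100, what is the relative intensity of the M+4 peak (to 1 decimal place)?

(0.207 + 0.793)^3 gives M 0.0089, M+2 0.1019, M+4 0.3905, M+6 0.4987; the largest is M+6.
P(M+6) = C(3,3) × 0.207^0 × 0.793^3 = 1 × 1.0000 × 0.49867726 = 0.498677 (base)
P(M+4) = C(3,2) × 0.207^1 × 0.793^2 = 3 × 0.2070 × 0.628849 = 0.390515
Relative intensity = 0.390515 / 0.498677 × 100 = 78.3

78.3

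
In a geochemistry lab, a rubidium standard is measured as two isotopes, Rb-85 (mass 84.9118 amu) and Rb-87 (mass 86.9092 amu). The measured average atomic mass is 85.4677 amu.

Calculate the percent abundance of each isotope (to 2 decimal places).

Let x be the fractional abundance of Rb-85; then Rb-87 has abundance 1 − x.
84.9118·x + 86.9092·(1 − x) = 85.4677
(84.9118 − 86.9092)·x = 85.4677 − 86.9092
x = -1.4415 / -1.9974 = 0.72169 → 72.17% Rb-85, 27.83% Rb-87.

Rb-85: 72.17%, Rb-87: 27.83%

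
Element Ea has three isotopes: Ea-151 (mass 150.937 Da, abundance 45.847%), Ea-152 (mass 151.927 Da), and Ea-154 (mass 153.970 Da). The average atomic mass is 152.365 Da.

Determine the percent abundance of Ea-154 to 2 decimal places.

Let x and y be the fractions of Ea-152 and Ea-154. Then x + y = 1 − 0.45847 = 0.54153 and 151.927x + 153.970y = 152.365 − 0.45847×150.937 = 83.16491361.
Substituting: 151.927x + 153.970(0.54153 − x) = 83.16491361
(151.927 − 153.970)x = -0.21446049  ⇒  x = 0.10497, y = 0.43656
Ea-152: 10.50%, Ea-154: 43.66%.

43.66%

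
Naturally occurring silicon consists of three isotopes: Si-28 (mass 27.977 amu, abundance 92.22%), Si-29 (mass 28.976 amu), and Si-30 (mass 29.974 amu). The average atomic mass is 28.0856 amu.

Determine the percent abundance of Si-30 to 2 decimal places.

Let x and y be the fractions of Si-29 and Si-30. Then x + y = 1 − 0.9222 = 0.0778 and 28.976x + 29.974y = 28.0856 − 0.9222×27.977 = 2.2852106.
Substituting: 28.976x + 29.974(0.0778 − x) = 2.2852106
(28.976 − 29.974)x = -0.0467666  ⇒  x = 0.04686, y = 0.03094
Si-29: 4.69%, Si-30: 3.09%.

3.09%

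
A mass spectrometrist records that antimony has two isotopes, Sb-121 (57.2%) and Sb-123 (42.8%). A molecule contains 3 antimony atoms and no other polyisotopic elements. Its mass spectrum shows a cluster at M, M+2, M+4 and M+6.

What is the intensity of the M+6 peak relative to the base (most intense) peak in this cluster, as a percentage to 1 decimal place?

(0.572 + 0.428)^3 gives M 0.1871, M+2 0.4201, M+4 0.3143, M+6 0.0784; the largest is M+2.
P(M+2) = C(3,1) × 0.572^2 × 0.428^1 = 3 × 0.327184 × 0.4280 = 0.420104 (base)
P(M+6) = C(3,3) × 0.572^0 × 0.428^3 = 1 × 1.0000 × 0.07840275 = 0.078403
Relative intensity = 0.078403 / 0.420104 × 100 = 18.7

18.7%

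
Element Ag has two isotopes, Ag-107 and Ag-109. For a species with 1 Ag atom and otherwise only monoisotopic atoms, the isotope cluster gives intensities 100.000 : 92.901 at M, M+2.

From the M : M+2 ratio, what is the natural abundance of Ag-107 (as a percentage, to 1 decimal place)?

Write p for the Ag-107 fraction. I(M+2)/I(M) = [C(1,1)·p^0·(1−p)] / p^1 = 1·(1−p)/p = 92.901/100.000 = 0.9290
(1−p)/p = 0.9290/1 = 0.9290  ⇒  p = 1/(1 + 0.9290) = 0.5184
Ag-107: 51.8%, Ag-109: 48.2%.

51.8%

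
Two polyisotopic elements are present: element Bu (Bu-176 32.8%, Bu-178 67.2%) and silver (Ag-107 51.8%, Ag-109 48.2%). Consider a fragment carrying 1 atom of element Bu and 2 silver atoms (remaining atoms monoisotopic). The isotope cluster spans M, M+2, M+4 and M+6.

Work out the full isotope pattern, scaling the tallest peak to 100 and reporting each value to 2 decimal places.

21.37 : 83.57 : 100.00 : 37.92

Element Bu pattern (n=1): 0.3280 : 0.6720
Silver pattern (n=2): 0.268324 : 0.499352 : 0.232324
Convolve the two distributions (both contribute in 2-u steps):
  M: 0.3280×0.268324 = 0.088010
  M+2: 0.3280×0.499352 + 0.6720×0.268324 = 0.344101
  M+4: 0.3280×0.232324 + 0.6720×0.499352 = 0.411767
  M+6: 0.6720×0.232324 = 0.156122
Scale to base peak (0.411767) = 100: 21.37 : 83.57 : 100.00 : 37.92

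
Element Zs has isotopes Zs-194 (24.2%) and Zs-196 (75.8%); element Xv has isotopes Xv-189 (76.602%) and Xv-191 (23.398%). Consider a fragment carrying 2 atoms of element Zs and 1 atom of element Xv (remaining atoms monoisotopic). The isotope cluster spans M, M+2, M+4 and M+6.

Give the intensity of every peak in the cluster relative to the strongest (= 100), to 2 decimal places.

8.53 : 56.04 : 100.00 : 25.56

Element Zs pattern (n=2): 0.058564 : 0.366872 : 0.574564
Element Xv pattern (n=1): 0.76602 : 0.23398
Convolve the two distributions (both contribute in 2-u steps):
  M: 0.058564×0.76602 = 0.044861
  M+2: 0.058564×0.23398 + 0.366872×0.76602 = 0.294734
  M+4: 0.366872×0.23398 + 0.574564×0.76602 = 0.525968
  M+6: 0.574564×0.23398 = 0.134436
Scale to base peak (0.525968) = 100: 8.53 : 56.04 : 100.00 : 25.56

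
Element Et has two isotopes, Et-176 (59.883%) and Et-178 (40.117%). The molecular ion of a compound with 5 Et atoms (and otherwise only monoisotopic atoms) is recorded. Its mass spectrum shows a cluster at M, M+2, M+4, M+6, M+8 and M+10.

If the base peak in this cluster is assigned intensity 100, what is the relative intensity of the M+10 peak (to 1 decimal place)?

Binomial terms of (0.59883 + 0.40117)^5: M 0.0770, M+2 0.2579, M+4 0.3456, M+6 0.2315, M+8 0.0776, M+10 0.0104 → M+4 is the base peak.
P(M+4) = C(5,2) × 0.59883^3 × 0.40117^2 = 10 × 0.21473886 × 0.16093737 = 0.345595 (base)
P(M+10) = C(5,5) × 0.59883^0 × 0.40117^5 = 1 × 1.0000 × 0.01039064 = 0.010391
Relative intensity = 0.010391 / 0.345595 × 100 = 3.0

3.0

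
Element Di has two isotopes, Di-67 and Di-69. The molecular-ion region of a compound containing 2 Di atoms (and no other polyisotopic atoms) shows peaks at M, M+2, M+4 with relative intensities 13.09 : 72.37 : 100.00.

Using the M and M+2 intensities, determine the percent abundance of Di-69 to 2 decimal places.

73.43%

Write p for the Di-67 fraction. I(M+2)/I(M) = [C(2,1)·p^1·(1−p)] / p^2 = 2·(1−p)/p = 72.37/13.09 = 5.5286
(1−p)/p = 5.5286/2 = 2.7643  ⇒  p = 1/(1 + 2.7643) = 0.2657
Di-67: 26.57%, Di-69: 73.43%.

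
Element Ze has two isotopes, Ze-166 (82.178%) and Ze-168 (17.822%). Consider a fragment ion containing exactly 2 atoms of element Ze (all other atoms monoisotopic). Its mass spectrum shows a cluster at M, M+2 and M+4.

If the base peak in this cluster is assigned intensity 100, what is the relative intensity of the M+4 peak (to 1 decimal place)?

4.7

(0.82178 + 0.17822)^2 gives M 0.6753, M+2 0.2929, M+4 0.0318; the largest is M.
P(M) = C(2,0) × 0.82178^2 × 0.17822^0 = 1 × 0.67532237 × 1.0000 = 0.675322 (base)
P(M+4) = C(2,2) × 0.82178^0 × 0.17822^2 = 1 × 1.0000 × 0.03176237 = 0.031762
Relative intensity = 0.031762 / 0.675322 × 100 = 4.7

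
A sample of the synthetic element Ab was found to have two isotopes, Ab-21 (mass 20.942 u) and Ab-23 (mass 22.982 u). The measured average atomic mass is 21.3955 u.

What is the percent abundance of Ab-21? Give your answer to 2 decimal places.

77.77%

Writing the weighted mean with unknown fraction x of Ab-21:
20.942·x + 22.982·(1 − x) = 21.3955
(20.942 − 22.982)·x = 21.3955 − 22.982
x = -1.5865 / -2.040 = 0.77770 → 77.77% Ab-21, 22.23% Ab-23.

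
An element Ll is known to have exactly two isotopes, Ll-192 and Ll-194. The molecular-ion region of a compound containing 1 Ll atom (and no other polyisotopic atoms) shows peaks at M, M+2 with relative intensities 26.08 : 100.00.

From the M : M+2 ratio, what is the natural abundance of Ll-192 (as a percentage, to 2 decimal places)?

20.69%

If p is the fraction of Ll that is Ll-192, then I(M+2)/I(M) = [C(1,1)·p^0·(1−p)] / p^1 = 1·(1−p)/p = 100.00/26.08 = 3.8344
(1−p)/p = 3.8344/1 = 3.8344  ⇒  p = 1/(1 + 3.8344) = 0.2069
Ll-192: 20.69%, Ll-194: 79.31%.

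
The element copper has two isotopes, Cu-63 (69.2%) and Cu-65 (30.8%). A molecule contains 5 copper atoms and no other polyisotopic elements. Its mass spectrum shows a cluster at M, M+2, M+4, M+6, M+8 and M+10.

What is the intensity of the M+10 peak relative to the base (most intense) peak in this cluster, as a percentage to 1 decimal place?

Binomial terms of (0.692 + 0.308)^5: M 0.1587, M+2 0.3531, M+4 0.3144, M+6 0.1399, M+8 0.0311, M+10 0.0028 → M+2 is the base peak.
P(M+2) = C(5,1) × 0.692^4 × 0.308^1 = 5 × 0.22931073 × 0.3080 = 0.353139 (base)
P(M+10) = C(5,5) × 0.692^0 × 0.308^5 = 1 × 1.0000 × 0.00277175 = 0.002772
Relative intensity = 0.002772 / 0.353139 × 100 = 0.8

0.8%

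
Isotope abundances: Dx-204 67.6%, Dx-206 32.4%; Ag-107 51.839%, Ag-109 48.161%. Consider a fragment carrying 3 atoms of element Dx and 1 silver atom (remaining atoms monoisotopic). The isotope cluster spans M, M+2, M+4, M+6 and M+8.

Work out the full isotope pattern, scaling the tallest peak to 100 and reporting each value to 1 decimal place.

42.2 : 100.0 : 85.6 : 31.7 : 4.3

Element Dx pattern (n=3): 0.30891578 : 0.44418067 : 0.21289133 : 0.03401222
Silver pattern (n=1): 0.51839 : 0.48161
Convolve the two distributions (both contribute in 2-u steps):
  M: 0.30891578×0.51839 = 0.160139
  M+2: 0.30891578×0.48161 + 0.44418067×0.51839 = 0.379036
  M+4: 0.44418067×0.48161 + 0.21289133×0.51839 = 0.324283
  M+6: 0.21289133×0.48161 + 0.03401222×0.51839 = 0.120162
  M+8: 0.03401222×0.48161 = 0.016381
Scale to base peak (0.379036) = 100: 42.2 : 100.0 : 85.6 : 31.7 : 4.3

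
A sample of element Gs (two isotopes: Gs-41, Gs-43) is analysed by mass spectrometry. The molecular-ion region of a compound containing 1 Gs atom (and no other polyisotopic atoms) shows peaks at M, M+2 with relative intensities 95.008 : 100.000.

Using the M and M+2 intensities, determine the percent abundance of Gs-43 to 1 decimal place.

If p is the fraction of Gs that is Gs-41, then I(M+2)/I(M) = [C(1,1)·p^0·(1−p)] / p^1 = 1·(1−p)/p = 100.000/95.008 = 1.0525
(1−p)/p = 1.0525/1 = 1.0525  ⇒  p = 1/(1 + 1.0525) = 0.4872
Gs-41: 48.7%, Gs-43: 51.3%.

51.3%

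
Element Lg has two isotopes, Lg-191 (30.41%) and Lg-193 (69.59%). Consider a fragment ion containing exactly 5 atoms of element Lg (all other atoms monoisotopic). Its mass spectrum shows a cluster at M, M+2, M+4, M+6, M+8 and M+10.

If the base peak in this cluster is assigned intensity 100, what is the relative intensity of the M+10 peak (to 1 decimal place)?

(0.3041 + 0.6959)^5 gives M 0.0026, M+2 0.0298, M+4 0.1362, M+6 0.3117, M+8 0.3566, M+10 0.1632; the largest is M+8.
P(M+8) = C(5,4) × 0.3041^1 × 0.6959^4 = 5 × 0.3041 × 0.23452403 = 0.356594 (base)
P(M+10) = C(5,5) × 0.3041^0 × 0.6959^5 = 1 × 1.0000 × 0.16320527 = 0.163205
Relative intensity = 0.163205 / 0.356594 × 100 = 45.8

45.8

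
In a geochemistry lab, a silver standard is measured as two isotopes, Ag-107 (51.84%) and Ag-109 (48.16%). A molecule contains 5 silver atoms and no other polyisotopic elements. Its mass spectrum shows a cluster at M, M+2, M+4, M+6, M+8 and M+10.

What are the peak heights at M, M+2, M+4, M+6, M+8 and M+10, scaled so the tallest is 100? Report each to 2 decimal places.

11.59 : 53.82 : 100.00 : 92.90 : 43.15 : 8.02

Expanding (0.5184 + 0.4816)^5:
P(M) = 0.5184^5 = 0.037439
P(M+2) = 5 × 0.5184^4 × 0.4816^1 = 0.173907
P(M+4) = 10 × 0.5184^3 × 0.4816^2 = 0.323123
P(M+6) = 10 × 0.5184^2 × 0.4816^3 = 0.300185
P(M+8) = 5 × 0.5184^1 × 0.4816^4 = 0.139438
P(M+10) = 0.4816^5 = 0.025908
The M+4 peak is largest (0.323123); scaling to 100 gives 11.59 : 53.82 : 100.00 : 92.90 : 43.15 : 8.02.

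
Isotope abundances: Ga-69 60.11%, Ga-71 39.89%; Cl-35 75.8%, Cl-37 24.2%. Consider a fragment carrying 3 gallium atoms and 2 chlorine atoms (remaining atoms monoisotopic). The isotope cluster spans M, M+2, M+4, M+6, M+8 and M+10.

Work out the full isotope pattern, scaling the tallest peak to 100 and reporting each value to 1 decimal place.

Gallium pattern (n=3): 0.21719018 : 0.43239309 : 0.28694328 : 0.06347345
Chlorine pattern (n=2): 0.574564 : 0.366872 : 0.058564
Convolve the two distributions (both contribute in 2-u steps):
  M: 0.21719018×0.574564 = 0.124790
  M+2: 0.21719018×0.366872 + 0.43239309×0.574564 = 0.328118
  M+4: 0.21719018×0.058564 + 0.43239309×0.366872 + 0.28694328×0.574564 = 0.336220
  M+6: 0.43239309×0.058564 + 0.28694328×0.366872 + 0.06347345×0.574564 = 0.167064
  M+8: 0.28694328×0.058564 + 0.06347345×0.366872 = 0.040091
  M+10: 0.06347345×0.058564 = 0.003717
Scale to base peak (0.336220) = 100: 37.1 : 97.6 : 100.0 : 49.7 : 11.9 : 1.1

37.1 : 97.6 : 100.0 : 49.7 : 11.9 : 1.1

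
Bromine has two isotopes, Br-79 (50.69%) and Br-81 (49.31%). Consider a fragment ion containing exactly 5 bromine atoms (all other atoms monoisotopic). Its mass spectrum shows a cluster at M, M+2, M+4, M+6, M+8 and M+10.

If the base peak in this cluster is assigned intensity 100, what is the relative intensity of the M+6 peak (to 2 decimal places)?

97.28

(0.5069 + 0.4931)^5 gives M 0.0335, M+2 0.1628, M+4 0.3167, M+6 0.3081, M+8 0.1498, M+10 0.0292; the largest is M+4.
P(M+4) = C(5,2) × 0.5069^3 × 0.4931^2 = 10 × 0.13024674 × 0.24314761 = 0.316692 (base)
P(M+6) = C(5,3) × 0.5069^2 × 0.4931^3 = 10 × 0.25694761 × 0.11989609 = 0.308070
Relative intensity = 0.308070 / 0.316692 × 100 = 97.28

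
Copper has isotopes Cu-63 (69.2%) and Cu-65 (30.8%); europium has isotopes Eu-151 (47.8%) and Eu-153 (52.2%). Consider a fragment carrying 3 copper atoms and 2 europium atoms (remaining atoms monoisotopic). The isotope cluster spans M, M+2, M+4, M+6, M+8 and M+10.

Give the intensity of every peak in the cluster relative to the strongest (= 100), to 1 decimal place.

21.3 : 74.8 : 100.0 : 63.3 : 19.2 : 2.2

Copper pattern (n=3): 0.33137389 : 0.44247034 : 0.19693766 : 0.02921811
Europium pattern (n=2): 0.228484 : 0.499032 : 0.272484
Convolve the two distributions (both contribute in 2-u steps):
  M: 0.33137389×0.228484 = 0.075714
  M+2: 0.33137389×0.499032 + 0.44247034×0.228484 = 0.266464
  M+4: 0.33137389×0.272484 + 0.44247034×0.499032 + 0.19693766×0.228484 = 0.356098
  M+6: 0.44247034×0.272484 + 0.19693766×0.499032 + 0.02921811×0.228484 = 0.225520
  M+8: 0.19693766×0.272484 + 0.02921811×0.499032 = 0.068243
  M+10: 0.02921811×0.272484 = 0.007961
Scale to base peak (0.356098) = 100: 21.3 : 74.8 : 100.0 : 63.3 : 19.2 : 2.2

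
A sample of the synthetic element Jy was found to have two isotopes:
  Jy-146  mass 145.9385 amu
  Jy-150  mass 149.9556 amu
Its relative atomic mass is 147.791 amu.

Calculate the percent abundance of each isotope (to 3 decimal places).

Jy-146: 53.885%, Jy-150: 46.115%

Writing the weighted mean with unknown fraction x of Jy-146:
145.9385·x + 149.9556·(1 − x) = 147.791
(145.9385 − 149.9556)·x = 147.791 − 149.9556
x = -2.1646 / -4.0171 = 0.53885 → 53.885% Jy-146, 46.115% Jy-150.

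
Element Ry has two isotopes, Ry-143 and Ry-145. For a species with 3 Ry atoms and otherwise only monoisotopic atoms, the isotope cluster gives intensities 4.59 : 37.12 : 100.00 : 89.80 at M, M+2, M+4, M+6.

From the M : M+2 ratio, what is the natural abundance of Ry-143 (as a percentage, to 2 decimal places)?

27.06%

If p is the fraction of Ry that is Ry-143, then I(M+2)/I(M) = [C(3,1)·p^2·(1−p)] / p^3 = 3·(1−p)/p = 37.12/4.59 = 8.0871
(1−p)/p = 8.0871/3 = 2.6957  ⇒  p = 1/(1 + 2.6957) = 0.2706
Ry-143: 27.06%, Ry-145: 72.94%.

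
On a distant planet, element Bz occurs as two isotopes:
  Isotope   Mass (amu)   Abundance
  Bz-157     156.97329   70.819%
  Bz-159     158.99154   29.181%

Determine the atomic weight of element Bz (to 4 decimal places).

157.5622 amu

Average mass = Σ (abundance × isotope mass) = 0.70819 × 156.97329 + 0.29181 × 158.99154
= 111.166914 + 46.395321 = 157.562235 amu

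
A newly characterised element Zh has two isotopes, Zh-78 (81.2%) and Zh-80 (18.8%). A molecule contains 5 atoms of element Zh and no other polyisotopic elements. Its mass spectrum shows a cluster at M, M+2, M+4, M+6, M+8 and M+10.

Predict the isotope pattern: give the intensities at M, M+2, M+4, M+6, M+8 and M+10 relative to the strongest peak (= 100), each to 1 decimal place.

86.4 : 100.0 : 46.3 : 10.7 : 1.2 : 0.1

Expanding (0.812 + 0.188)^5:
P(M) = 0.812^5 = 0.353004
P(M+2) = 5 × 0.812^4 × 0.188^1 = 0.408650
P(M+4) = 10 × 0.812^3 × 0.188^2 = 0.189227
P(M+6) = 10 × 0.812^2 × 0.188^3 = 0.043811
P(M+8) = 5 × 0.812^1 × 0.188^4 = 0.005072
P(M+10) = 0.188^5 = 0.000235
The M+2 peak is largest (0.408650); scaling to 100 gives 86.4 : 100.0 : 46.3 : 10.7 : 1.2 : 0.1.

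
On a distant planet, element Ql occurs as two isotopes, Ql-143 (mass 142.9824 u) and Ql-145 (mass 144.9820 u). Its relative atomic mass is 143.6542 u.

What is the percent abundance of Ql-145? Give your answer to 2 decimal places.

33.60%

Writing the weighted mean with unknown fraction x of Ql-143:
142.9824·x + 144.9820·(1 − x) = 143.6542
(142.9824 − 144.9820)·x = 143.6542 − 144.9820
x = -1.3278 / -1.9996 = 0.66403 → 66.40% Ql-143, 33.60% Ql-145.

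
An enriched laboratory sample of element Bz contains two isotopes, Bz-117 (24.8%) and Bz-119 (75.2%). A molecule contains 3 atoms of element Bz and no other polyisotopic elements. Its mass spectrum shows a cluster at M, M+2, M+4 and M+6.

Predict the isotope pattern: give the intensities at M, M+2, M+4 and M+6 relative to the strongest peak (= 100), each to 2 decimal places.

Expanding (0.248 + 0.752)^3:
P(M) = 0.248^3 = 0.015253
P(M+2) = 3 × 0.248^2 × 0.752^1 = 0.138753
P(M+4) = 3 × 0.248^1 × 0.752^2 = 0.420735
P(M+6) = 0.752^3 = 0.425259
The M+6 peak is largest (0.425259); scaling to 100 gives 3.59 : 32.63 : 98.94 : 100.00.

3.59 : 32.63 : 98.94 : 100.00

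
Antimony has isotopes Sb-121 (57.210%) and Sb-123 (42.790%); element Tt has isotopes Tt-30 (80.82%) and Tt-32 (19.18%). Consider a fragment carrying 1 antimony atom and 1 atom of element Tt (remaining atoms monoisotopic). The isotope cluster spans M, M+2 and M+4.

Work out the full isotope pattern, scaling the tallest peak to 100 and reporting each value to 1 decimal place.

Antimony pattern (n=1): 0.5721 : 0.4279
Element Tt pattern (n=1): 0.8082 : 0.1918
Convolve the two distributions (both contribute in 2-u steps):
  M: 0.5721×0.8082 = 0.462371
  M+2: 0.5721×0.1918 + 0.4279×0.8082 = 0.455558
  M+4: 0.4279×0.1918 = 0.082071
Scale to base peak (0.462371) = 100: 100.0 : 98.5 : 17.8

100.0 : 98.5 : 17.8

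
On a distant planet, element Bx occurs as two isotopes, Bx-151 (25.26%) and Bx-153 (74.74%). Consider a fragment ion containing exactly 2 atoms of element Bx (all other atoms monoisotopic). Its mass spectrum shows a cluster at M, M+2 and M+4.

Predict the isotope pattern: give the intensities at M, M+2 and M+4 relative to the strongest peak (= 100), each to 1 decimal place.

Expanding (0.2526 + 0.7474)^2:
P(M) = 0.2526^2 = 0.063807
P(M+2) = 2 × 0.2526^1 × 0.7474^1 = 0.377586
P(M+4) = 0.7474^2 = 0.558607
The M+4 peak is largest (0.558607); scaling to 100 gives 11.4 : 67.6 : 100.0.

11.4 : 67.6 : 100.0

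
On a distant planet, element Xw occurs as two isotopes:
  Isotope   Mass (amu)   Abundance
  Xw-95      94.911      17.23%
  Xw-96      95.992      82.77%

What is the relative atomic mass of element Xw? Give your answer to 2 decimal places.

95.81 amu

Average mass = Σ (abundance × isotope mass) = 0.1723 × 94.911 + 0.8277 × 95.992
= 16.3532 + 79.4526 = 95.8058 amu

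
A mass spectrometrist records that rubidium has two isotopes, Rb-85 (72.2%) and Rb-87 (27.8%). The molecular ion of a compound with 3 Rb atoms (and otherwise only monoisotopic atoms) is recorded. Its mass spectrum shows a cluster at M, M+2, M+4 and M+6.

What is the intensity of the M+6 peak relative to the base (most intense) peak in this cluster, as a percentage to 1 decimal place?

4.9%

Binomial terms of (0.722 + 0.278)^3: M 0.3764, M+2 0.4348, M+4 0.1674, M+6 0.0215 → M+2 is the base peak.
P(M+2) = C(3,1) × 0.722^2 × 0.278^1 = 3 × 0.521284 × 0.2780 = 0.434751 (base)
P(M+6) = C(3,3) × 0.722^0 × 0.278^3 = 1 × 1.0000 × 0.02148495 = 0.021485
Relative intensity = 0.021485 / 0.434751 × 100 = 4.9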